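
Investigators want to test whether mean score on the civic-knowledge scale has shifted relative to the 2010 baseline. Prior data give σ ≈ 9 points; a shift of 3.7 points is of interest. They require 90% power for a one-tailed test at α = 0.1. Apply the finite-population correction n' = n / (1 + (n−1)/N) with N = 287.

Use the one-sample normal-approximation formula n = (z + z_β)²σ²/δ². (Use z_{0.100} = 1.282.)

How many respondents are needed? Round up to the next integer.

n = 35

n = (z_α + z_β)² · σ² / δ²
  = (1.282 + 1.282)² · 9² / 3.7²
  = 6.5741 · 81 / 13.69
  = 38.90
Finite-population correction (N = 287): 38.90 / (1 + (38.90 − 1)/287) = 34.36.
Round up → n = 35.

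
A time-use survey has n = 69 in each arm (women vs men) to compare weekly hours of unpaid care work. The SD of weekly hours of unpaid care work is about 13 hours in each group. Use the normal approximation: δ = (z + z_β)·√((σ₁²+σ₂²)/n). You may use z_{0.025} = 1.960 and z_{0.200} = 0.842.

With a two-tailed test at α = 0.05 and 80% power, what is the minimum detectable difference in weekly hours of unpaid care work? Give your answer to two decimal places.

Minimum detectable difference ≈ 6.20 hours

δ = (z_{α/2} + z_β) · √((σ₁²+σ₂²)/n)
  = (1.960 + 0.842) · √(338/69)
  = 2.802 · √4.8986
  = 2.802 · 2.2133
  = 6.2016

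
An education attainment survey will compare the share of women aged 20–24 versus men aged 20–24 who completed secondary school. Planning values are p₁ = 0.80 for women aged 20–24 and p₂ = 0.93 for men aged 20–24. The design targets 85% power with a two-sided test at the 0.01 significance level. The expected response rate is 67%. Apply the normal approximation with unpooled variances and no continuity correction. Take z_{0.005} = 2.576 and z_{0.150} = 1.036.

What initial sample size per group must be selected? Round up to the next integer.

n = (z_{α/2} + z_β)² · [p₁(1−p₁) + p₂(1−p₂)] / (p₁ − p₂)²
  = (2.576 + 1.036)² · (0.80·0.20 + 0.93·0.07) / (-0.13)²
  = (3.612)² · (0.1600 + 0.0651) / 0.0169
  = 13.0465 · 0.2251 / 0.0169
  = 173.77
Adjust for 67% response: 173.77 / 0.67 = 259.36.
Round up → n = 260 per group.

n = 260 per group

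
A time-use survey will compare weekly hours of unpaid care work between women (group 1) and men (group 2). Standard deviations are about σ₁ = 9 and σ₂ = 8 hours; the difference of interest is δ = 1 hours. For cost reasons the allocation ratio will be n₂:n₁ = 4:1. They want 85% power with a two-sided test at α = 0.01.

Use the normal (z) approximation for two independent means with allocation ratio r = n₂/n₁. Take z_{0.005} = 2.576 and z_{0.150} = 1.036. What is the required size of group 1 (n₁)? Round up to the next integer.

n₁ = (z_{α/2} + z_β)² · (σ₁² + σ₂²/r) / δ²
   = (2.576 + 1.036)² · (9² + 8²/4) / 1²
   = 13.0465 · (81 + 16) / 1
   = 13.0465 · 97 / 1
   = 1265.51
Round up → n₁ = 1266; n₂ = r·n₁ = 4 × 1266 = 5064.

n₁ = 1266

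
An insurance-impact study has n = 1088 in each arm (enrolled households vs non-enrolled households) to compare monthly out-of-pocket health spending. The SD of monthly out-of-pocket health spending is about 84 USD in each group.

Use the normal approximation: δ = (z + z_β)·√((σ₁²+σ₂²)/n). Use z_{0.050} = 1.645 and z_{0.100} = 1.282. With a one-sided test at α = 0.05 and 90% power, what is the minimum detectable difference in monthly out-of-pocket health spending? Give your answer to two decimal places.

δ = (z_α + z_β) · √((σ₁²+σ₂²)/n)
  = (1.645 + 1.282) · √(14112/1088)
  = 2.927 · √12.9706
  = 2.927 · 3.6015
  = 10.5415

Minimum detectable difference ≈ 10.54 USD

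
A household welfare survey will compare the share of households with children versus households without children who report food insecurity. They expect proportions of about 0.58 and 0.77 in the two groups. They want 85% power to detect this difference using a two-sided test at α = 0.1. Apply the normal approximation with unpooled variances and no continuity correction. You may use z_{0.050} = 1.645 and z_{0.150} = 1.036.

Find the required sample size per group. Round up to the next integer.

n = (z_{α/2} + z_β)² · [p₁(1−p₁) + p₂(1−p₂)] / (p₁ − p₂)²
  = (1.645 + 1.036)² · (0.58·0.42 + 0.77·0.23) / (-0.19)²
  = (2.681)² · (0.2436 + 0.1771) / 0.0361
  = 7.1878 · 0.4207 / 0.0361
  = 83.76
Round up → n = 84 per group.

n = 84 per group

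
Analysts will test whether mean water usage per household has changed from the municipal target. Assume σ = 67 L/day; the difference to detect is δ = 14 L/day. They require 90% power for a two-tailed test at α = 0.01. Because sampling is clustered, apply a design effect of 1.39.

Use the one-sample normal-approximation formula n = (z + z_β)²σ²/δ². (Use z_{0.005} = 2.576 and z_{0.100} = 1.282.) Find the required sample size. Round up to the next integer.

n = 474

n = (z_{α/2} + z_β)² · σ² / δ²
  = (2.576 + 1.282)² · 67² / 14²
  = 14.8842 · 4489 / 196
  = 340.89
Design effect: 1.39 × 340.89 = 473.84.
Round up → n = 474.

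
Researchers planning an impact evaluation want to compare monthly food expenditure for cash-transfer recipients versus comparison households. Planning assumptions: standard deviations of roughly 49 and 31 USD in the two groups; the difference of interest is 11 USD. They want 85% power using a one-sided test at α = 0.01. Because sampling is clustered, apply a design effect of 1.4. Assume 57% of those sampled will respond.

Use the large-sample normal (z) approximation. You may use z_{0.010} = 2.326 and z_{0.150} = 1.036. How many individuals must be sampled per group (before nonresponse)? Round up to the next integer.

n = 772 per group

n = (z_α + z_β)² · (σ₁² + σ₂²) / δ²
  = (2.326 + 1.036)² · (49² + 31² = 3362) / 11²
  = 11.3030 · 3362 / 121
  = 314.06
Design effect: 1.4 × 314.06 = 439.68.
Adjust for 57% response: 439.68 / 0.57 = 771.37.
Round up → n = 772 per group.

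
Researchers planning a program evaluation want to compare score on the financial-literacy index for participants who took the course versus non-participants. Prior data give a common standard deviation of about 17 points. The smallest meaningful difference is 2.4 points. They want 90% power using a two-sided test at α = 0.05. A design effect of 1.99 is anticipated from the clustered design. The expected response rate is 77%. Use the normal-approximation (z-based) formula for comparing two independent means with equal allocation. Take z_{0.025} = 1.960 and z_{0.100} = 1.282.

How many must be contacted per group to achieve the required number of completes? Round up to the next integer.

n = 2726 per group

n = (z_{α/2} + z_β)² · (σ₁² + σ₂²) / δ²
  = (1.960 + 1.282)² · (2·17² = 578) / 2.4²
  = 10.5106 · 578 / 5.76
  = 1054.71
Design effect: 1.99 × 1054.71 = 2098.86.
Adjust for 77% response: 2098.86 / 0.77 = 2725.80.
Round up → n = 2726 per group.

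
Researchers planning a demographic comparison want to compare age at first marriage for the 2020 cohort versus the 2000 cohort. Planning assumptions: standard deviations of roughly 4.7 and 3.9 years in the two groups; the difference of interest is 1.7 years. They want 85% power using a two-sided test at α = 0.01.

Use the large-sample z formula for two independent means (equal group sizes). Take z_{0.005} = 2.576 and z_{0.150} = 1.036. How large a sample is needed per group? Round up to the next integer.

n = (z_{α/2} + z_β)² · (σ₁² + σ₂²) / δ²
  = (2.576 + 1.036)² · (4.7² + 3.9² = 37.3) / 1.7²
  = 13.0465 · 37.3 / 2.89
  = 168.39
Round up → n = 169 per group.

n = 169 per group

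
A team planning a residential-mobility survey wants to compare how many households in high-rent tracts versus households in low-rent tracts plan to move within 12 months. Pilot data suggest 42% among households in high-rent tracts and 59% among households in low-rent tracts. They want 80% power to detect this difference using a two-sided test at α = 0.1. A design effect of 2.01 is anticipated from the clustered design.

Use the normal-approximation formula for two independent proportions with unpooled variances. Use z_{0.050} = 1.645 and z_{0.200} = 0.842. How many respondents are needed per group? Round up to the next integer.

n = 209 per group

n = (z_{α/2} + z_β)² · [p₁(1−p₁) + p₂(1−p₂)] / (p₁ − p₂)²
  = (1.645 + 0.842)² · (0.42·0.58 + 0.59·0.41) / (-0.17)²
  = (2.487)² · (0.2436 + 0.2419) / 0.0289
  = 6.1852 · 0.4855 / 0.0289
  = 103.91
Design effect: 2.01 × 103.91 = 208.85.
Round up → n = 209 per group.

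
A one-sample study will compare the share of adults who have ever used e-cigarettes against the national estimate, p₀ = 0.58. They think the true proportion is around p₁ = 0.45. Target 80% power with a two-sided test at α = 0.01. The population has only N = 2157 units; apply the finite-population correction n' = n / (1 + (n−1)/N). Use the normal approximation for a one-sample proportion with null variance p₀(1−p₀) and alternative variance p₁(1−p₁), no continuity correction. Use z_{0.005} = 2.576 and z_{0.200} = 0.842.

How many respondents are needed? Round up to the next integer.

n = [z_{α/2}·√(p₀q₀) + z_β·√(p₁q₁)]² / (p₁ − p₀)²
  = [2.576·√(0.58·0.42) + 0.842·√(0.45·0.55)]² / (-0.13)²
  = [2.576·0.4936 + 0.842·0.4975]² / 0.0169
  = [1.6903]² / 0.0169
  = 169.06
Finite-population correction (N = 2157): 169.06 / (1 + (169.06 − 1)/2157) = 156.84.
Round up → n = 157.

n = 157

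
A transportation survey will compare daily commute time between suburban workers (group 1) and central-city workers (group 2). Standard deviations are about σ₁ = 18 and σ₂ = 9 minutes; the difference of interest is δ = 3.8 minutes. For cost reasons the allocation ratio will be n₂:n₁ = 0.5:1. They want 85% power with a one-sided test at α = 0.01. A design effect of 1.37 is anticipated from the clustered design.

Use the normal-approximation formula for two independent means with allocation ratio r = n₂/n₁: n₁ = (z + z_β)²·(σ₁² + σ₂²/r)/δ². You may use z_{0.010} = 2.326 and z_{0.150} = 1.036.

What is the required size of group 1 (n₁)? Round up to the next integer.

n₁ = (z_α + z_β)² · (σ₁² + σ₂²/r) / δ²
   = (2.326 + 1.036)² · (18² + 9²/0.5) / 3.8²
   = 11.3030 · (324 + 162) / 14.44
   = 11.3030 · 486 / 14.44
   = 380.42
Design effect: 1.37 × 380.42 = 521.18.
Round up → n₁ = 522; n₂ = r·n₁ = 0.5 × 522 = 261.

n₁ = 522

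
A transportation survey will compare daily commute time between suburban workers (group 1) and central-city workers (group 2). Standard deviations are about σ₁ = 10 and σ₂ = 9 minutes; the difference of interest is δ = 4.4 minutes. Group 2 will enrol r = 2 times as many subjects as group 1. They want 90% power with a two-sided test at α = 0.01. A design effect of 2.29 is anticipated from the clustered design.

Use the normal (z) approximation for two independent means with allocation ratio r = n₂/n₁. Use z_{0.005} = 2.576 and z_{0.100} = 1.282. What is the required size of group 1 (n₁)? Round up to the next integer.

n₁ = 248

n₁ = (z_{α/2} + z_β)² · (σ₁² + σ₂²/r) / δ²
   = (2.576 + 1.282)² · (10² + 9²/2) / 4.4²
   = 14.8842 · (100 + 40.5) / 19.36
   = 14.8842 · 140.5 / 19.36
   = 108.02
Design effect: 2.29 × 108.02 = 247.36.
Round up → n₁ = 248; n₂ = r·n₁ = 2 × 248 = 496.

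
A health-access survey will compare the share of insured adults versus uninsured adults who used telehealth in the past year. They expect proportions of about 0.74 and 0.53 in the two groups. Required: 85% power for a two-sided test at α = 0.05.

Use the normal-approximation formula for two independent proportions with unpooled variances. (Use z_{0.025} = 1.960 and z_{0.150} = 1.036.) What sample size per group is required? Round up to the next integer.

n = 90 per group

n = (z_{α/2} + z_β)² · [p₁(1−p₁) + p₂(1−p₂)] / (p₁ − p₂)²
  = (1.960 + 1.036)² · (0.74·0.26 + 0.53·0.47) / (0.21)²
  = (2.996)² · (0.1924 + 0.2491) / 0.0441
  = 8.9760 · 0.4415 / 0.0441
  = 89.86
Round up → n = 90 per group.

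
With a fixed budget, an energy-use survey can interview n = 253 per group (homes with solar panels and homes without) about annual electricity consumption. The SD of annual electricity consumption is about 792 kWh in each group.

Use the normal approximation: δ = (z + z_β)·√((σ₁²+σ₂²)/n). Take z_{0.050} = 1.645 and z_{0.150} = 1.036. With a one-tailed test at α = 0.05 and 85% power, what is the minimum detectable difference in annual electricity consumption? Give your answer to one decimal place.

Minimum detectable difference ≈ 188.8 kWh

δ = (z_α + z_β) · √((σ₁²+σ₂²)/n)
  = (1.645 + 1.036) · √(1254528/253)
  = 2.681 · √4958.6
  = 2.681 · 70.4174
  = 188.7890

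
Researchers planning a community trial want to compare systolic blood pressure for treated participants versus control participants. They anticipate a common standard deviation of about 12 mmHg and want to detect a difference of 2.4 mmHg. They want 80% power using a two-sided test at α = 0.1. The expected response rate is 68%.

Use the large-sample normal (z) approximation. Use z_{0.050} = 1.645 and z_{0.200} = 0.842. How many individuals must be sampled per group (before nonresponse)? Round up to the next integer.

n = 455 per group

n = (z_{α/2} + z_β)² · (σ₁² + σ₂²) / δ²
  = (1.645 + 0.842)² · (2·12² = 288) / 2.4²
  = 6.1852 · 288 / 5.76
  = 309.26
Adjust for 68% response: 309.26 / 0.68 = 454.79.
Round up → n = 455 per group.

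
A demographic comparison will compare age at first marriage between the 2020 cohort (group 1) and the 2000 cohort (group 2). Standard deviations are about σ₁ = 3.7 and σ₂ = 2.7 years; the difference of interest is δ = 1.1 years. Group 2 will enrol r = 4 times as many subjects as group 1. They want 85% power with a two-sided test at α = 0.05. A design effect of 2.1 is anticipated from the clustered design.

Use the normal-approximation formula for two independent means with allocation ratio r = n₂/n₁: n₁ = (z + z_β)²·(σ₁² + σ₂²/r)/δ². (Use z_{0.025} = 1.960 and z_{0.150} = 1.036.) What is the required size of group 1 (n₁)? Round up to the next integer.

n₁ = 242

n₁ = (z_{α/2} + z_β)² · (σ₁² + σ₂²/r) / δ²
   = (1.960 + 1.036)² · (3.7² + 2.7²/4) / 1.1²
   = 8.9760 · (13.69 + 1.8225) / 1.21
   = 8.9760 · 15.5125 / 1.21
   = 115.07
Design effect: 2.1 × 115.07 = 241.66.
Round up → n₁ = 242; n₂ = r·n₁ = 4 × 242 = 968.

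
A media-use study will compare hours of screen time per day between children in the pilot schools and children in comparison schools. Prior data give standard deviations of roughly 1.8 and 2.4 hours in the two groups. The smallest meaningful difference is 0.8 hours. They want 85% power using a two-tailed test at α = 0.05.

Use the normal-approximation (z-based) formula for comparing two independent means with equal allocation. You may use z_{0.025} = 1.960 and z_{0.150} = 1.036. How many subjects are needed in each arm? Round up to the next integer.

n = (z_{α/2} + z_β)² · (σ₁² + σ₂²) / δ²
  = (1.960 + 1.036)² · (1.8² + 2.4² = 9) / 0.8²
  = 8.9760 · 9 / 0.64
  = 126.23
Round up → n = 127 per group.

n = 127 per group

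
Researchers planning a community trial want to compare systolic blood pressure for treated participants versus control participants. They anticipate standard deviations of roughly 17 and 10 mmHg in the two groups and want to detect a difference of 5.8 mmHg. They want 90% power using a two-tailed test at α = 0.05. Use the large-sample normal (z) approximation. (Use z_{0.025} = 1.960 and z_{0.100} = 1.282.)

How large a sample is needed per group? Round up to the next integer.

n = 122 per group

n = (z_{α/2} + z_β)² · (σ₁² + σ₂²) / δ²
  = (1.960 + 1.282)² · (17² + 10² = 389) / 5.8²
  = 10.5106 · 389 / 33.64
  = 121.54
Round up → n = 122 per group.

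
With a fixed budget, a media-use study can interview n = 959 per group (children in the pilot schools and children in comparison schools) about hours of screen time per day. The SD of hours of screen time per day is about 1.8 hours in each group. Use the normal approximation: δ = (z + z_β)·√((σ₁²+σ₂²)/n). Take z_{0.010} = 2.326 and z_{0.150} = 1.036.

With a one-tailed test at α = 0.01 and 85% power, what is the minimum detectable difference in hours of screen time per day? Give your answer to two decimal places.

δ = (z_α + z_β) · √((σ₁²+σ₂²)/n)
  = (2.326 + 1.036) · √(6.48/959)
  = 3.362 · √0.00676
  = 3.362 · 0.0822
  = 0.2764

Minimum detectable difference ≈ 0.28 hours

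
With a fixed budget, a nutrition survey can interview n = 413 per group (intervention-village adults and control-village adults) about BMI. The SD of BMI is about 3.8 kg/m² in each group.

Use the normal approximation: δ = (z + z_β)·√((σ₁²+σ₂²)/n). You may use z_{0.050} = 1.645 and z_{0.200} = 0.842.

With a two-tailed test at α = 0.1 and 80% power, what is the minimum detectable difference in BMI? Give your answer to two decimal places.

δ = (z_{α/2} + z_β) · √((σ₁²+σ₂²)/n)
  = (1.645 + 0.842) · √(28.88/413)
  = 2.487 · √0.06993
  = 2.487 · 0.2644
  = 0.6577

Minimum detectable difference ≈ 0.66 kg/m²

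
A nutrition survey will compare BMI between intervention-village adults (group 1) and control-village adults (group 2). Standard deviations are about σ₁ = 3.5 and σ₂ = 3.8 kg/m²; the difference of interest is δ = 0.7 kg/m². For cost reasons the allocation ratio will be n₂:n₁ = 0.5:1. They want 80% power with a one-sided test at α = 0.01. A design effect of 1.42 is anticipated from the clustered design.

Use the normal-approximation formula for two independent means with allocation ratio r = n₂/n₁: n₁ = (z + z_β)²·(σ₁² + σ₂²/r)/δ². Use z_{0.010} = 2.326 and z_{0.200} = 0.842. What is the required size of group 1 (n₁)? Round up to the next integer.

n₁ = (z_α + z_β)² · (σ₁² + σ₂²/r) / δ²
   = (2.326 + 0.842)² · (3.5² + 3.8²/0.5) / 0.7²
   = 10.0362 · (12.25 + 28.88) / 0.49
   = 10.0362 · 41.13 / 0.49
   = 842.43
Design effect: 1.42 × 842.43 = 1196.25.
Round up → n₁ = 1197; n₂ = r·n₁ = 0.5 × 1197 = 599.

n₁ = 1197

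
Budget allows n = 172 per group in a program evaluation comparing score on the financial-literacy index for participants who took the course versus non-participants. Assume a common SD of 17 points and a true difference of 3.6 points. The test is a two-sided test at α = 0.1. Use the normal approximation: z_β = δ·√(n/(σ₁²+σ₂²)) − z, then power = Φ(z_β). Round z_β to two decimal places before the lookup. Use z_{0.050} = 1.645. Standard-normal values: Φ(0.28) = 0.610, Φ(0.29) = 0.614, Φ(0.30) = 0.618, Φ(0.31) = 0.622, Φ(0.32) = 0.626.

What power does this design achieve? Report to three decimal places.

z_β = δ·√(n/(σ₁²+σ₂²)) − z_{α/2}
    = 3.6 · √(172/578) − 1.645
    = 3.6 · 0.54551 − 1.645
    = 1.9638 − 1.645 = 0.3188 → 0.32
Power = Φ(0.32) = 0.626.

Power ≈ 0.626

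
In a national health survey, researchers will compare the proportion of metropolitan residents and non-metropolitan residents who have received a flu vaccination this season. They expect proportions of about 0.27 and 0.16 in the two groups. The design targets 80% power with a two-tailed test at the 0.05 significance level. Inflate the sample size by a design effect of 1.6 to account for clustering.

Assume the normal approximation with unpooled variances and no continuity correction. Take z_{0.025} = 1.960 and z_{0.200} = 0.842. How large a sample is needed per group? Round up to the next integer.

n = 345 per group

n = (z_{α/2} + z_β)² · [p₁(1−p₁) + p₂(1−p₂)] / (p₁ − p₂)²
  = (1.960 + 0.842)² · (0.27·0.73 + 0.16·0.84) / (0.11)²
  = (2.802)² · (0.1971 + 0.1344) / 0.0121
  = 7.8512 · 0.3315 / 0.0121
  = 215.10
Design effect: 1.6 × 215.10 = 344.16.
Round up → n = 345 per group.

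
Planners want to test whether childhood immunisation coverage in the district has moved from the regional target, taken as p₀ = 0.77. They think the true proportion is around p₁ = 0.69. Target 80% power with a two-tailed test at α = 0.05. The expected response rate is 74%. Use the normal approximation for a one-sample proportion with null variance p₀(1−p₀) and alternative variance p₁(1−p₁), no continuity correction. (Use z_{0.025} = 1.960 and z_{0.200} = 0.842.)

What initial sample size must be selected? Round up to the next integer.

n = 312

n = [z_{α/2}·√(p₀q₀) + z_β·√(p₁q₁)]² / (p₁ − p₀)²
  = [1.960·√(0.77·0.23) + 0.842·√(0.69·0.31)]² / (-0.08)²
  = [1.960·0.4208 + 0.842·0.4625]² / 0.0064
  = [1.2143]² / 0.0064
  = 230.38
Adjust for 74% response: 230.38 / 0.74 = 311.32.
Round up → n = 312.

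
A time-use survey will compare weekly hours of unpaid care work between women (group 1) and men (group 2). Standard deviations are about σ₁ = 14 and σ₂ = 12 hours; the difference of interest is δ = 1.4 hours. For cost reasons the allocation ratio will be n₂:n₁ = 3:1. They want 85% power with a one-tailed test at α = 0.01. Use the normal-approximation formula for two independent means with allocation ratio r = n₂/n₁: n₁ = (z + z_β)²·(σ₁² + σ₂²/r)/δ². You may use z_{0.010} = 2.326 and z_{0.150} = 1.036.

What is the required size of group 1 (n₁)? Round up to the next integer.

n₁ = (z_α + z_β)² · (σ₁² + σ₂²/r) / δ²
   = (2.326 + 1.036)² · (14² + 12²/3) / 1.4²
   = 11.3030 · (196 + 48) / 1.96
   = 11.3030 · 244 / 1.96
   = 1407.11
Round up → n₁ = 1408; n₂ = r·n₁ = 3 × 1408 = 4224.

n₁ = 1408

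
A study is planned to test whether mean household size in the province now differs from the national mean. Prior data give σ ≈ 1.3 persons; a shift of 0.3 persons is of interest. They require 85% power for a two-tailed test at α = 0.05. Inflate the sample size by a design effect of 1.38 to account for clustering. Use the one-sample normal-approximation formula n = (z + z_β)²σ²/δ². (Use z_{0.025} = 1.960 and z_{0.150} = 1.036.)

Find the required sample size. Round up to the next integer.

n = 233

n = (z_{α/2} + z_β)² · σ² / δ²
  = (1.960 + 1.036)² · 1.3² / 0.3²
  = 8.9760 · 1.69 / 0.09
  = 168.55
Design effect: 1.38 × 168.55 = 232.60.
Round up → n = 233.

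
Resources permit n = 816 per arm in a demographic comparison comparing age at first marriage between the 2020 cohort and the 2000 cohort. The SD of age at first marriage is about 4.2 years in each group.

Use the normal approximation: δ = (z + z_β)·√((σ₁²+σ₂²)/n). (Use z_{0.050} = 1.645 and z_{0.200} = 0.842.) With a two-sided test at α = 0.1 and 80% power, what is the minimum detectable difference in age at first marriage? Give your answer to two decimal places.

Minimum detectable difference ≈ 0.52 years

δ = (z_{α/2} + z_β) · √((σ₁²+σ₂²)/n)
  = (1.645 + 0.842) · √(35.28/816)
  = 2.487 · √0.04324
  = 2.487 · 0.2079
  = 0.5171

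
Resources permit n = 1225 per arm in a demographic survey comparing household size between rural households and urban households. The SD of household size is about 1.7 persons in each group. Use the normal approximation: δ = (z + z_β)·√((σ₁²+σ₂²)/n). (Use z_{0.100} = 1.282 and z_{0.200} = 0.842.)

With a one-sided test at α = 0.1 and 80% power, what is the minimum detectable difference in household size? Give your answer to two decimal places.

δ = (z_α + z_β) · √((σ₁²+σ₂²)/n)
  = (1.282 + 0.842) · √(5.78/1225)
  = 2.124 · √0.00472
  = 2.124 · 0.0687
  = 0.1459

Minimum detectable difference ≈ 0.15 persons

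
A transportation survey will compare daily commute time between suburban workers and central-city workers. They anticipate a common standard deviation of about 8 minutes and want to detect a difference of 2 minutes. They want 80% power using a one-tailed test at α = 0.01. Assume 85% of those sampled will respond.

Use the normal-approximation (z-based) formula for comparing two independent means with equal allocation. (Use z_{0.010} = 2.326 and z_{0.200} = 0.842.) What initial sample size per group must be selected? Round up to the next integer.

n = 378 per group

n = (z_α + z_β)² · (σ₁² + σ₂²) / δ²
  = (2.326 + 0.842)² · (2·8² = 128) / 2²
  = 10.0362 · 128 / 4
  = 321.16
Adjust for 85% response: 321.16 / 0.85 = 377.83.
Round up → n = 378 per group.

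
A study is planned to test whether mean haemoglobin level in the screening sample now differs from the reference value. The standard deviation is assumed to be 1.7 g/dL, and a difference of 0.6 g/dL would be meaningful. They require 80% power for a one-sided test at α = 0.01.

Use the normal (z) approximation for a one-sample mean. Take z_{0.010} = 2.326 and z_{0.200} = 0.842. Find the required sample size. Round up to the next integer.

n = (z_α + z_β)² · σ² / δ²
  = (2.326 + 0.842)² · 1.7² / 0.6²
  = 10.0362 · 2.89 / 0.36
  = 80.57
Round up → n = 81.

n = 81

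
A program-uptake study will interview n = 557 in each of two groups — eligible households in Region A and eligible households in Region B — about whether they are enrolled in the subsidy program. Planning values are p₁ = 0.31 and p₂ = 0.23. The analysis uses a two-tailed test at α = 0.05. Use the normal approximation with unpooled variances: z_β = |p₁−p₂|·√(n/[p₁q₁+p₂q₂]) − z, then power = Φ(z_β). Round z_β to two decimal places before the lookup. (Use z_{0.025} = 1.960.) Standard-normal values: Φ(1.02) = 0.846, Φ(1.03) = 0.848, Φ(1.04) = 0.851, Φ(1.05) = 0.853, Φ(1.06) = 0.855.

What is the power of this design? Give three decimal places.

z_β = |p₁−p₂|·√(n/[p₁q₁+p₂q₂]) − z_{α/2}
    = 0.08 · √(557/0.3910) − 1.960
    = 0.08 · 37.7432 − 1.960
    = 3.0195 − 1.960 = 1.0595 → 1.06
Power = Φ(1.06) = 0.855.

Power ≈ 0.855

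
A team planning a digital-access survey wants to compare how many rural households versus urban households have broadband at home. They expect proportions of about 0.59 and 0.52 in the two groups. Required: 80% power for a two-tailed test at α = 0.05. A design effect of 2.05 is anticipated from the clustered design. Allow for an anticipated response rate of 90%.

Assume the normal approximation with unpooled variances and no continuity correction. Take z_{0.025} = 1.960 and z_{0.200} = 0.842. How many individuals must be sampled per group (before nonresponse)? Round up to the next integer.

n = 1794 per group

n = (z_{α/2} + z_β)² · [p₁(1−p₁) + p₂(1−p₂)] / (p₁ − p₂)²
  = (1.960 + 0.842)² · (0.59·0.41 + 0.52·0.48) / (0.07)²
  = (2.802)² · (0.2419 + 0.2496) / 0.0049
  = 7.8512 · 0.4915 / 0.0049
  = 787.52
Design effect: 2.05 × 787.52 = 1614.42.
Adjust for 90% response: 1614.42 / 0.90 = 1793.80.
Round up → n = 1794 per group.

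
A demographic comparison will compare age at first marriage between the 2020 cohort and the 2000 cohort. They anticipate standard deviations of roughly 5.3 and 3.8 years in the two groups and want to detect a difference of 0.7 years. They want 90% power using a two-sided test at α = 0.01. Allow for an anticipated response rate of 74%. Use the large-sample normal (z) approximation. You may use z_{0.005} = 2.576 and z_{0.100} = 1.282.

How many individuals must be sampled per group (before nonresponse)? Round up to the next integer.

n = (z_{α/2} + z_β)² · (σ₁² + σ₂²) / δ²
  = (2.576 + 1.282)² · (5.3² + 3.8² = 42.53) / 0.7²
  = 14.8842 · 42.53 / 0.49
  = 1291.88
Adjust for 74% response: 1291.88 / 0.74 = 1745.79.
Round up → n = 1746 per group.

n = 1746 per group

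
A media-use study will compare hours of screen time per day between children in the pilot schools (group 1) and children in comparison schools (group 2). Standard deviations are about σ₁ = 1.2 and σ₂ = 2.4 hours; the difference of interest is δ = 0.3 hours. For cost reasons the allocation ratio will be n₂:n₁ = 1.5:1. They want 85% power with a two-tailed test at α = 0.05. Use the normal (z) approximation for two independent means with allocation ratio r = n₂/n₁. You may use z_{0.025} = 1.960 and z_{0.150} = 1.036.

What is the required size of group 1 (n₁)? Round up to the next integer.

n₁ = (z_{α/2} + z_β)² · (σ₁² + σ₂²/r) / δ²
   = (1.960 + 1.036)² · (1.2² + 2.4²/1.5) / 0.3²
   = 8.9760 · (1.44 + 3.84) / 0.09
   = 8.9760 · 5.28 / 0.09
   = 526.59
Round up → n₁ = 527; n₂ = r·n₁ = 1.5 × 527 = 791.

n₁ = 527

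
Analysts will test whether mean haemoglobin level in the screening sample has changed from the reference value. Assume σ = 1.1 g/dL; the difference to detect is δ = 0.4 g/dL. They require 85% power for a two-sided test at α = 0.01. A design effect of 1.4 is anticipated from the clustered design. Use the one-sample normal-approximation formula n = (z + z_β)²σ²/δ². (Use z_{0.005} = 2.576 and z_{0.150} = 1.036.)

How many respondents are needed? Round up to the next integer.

n = 139

n = (z_{α/2} + z_β)² · σ² / δ²
  = (2.576 + 1.036)² · 1.1² / 0.4²
  = 13.0465 · 1.21 / 0.16
  = 98.66
Design effect: 1.4 × 98.66 = 138.13.
Round up → n = 139.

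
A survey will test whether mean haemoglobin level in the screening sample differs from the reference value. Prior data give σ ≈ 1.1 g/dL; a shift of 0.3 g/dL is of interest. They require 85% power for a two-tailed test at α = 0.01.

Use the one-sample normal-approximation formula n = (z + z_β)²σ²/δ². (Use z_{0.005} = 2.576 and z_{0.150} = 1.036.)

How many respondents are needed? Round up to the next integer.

n = 176

n = (z_{α/2} + z_β)² · σ² / δ²
  = (2.576 + 1.036)² · 1.1² / 0.3²
  = 13.0465 · 1.21 / 0.09
  = 175.40
Round up → n = 176.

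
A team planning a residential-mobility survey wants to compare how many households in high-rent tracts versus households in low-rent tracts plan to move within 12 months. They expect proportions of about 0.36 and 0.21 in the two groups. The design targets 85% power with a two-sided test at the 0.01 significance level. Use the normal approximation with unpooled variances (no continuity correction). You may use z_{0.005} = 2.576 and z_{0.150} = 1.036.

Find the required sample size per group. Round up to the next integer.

n = (z_{α/2} + z_β)² · [p₁(1−p₁) + p₂(1−p₂)] / (p₁ − p₂)²
  = (2.576 + 1.036)² · (0.36·0.64 + 0.21·0.79) / (0.15)²
  = (3.612)² · (0.2304 + 0.1659) / 0.0225
  = 13.0465 · 0.3963 / 0.0225
  = 229.79
Round up → n = 230 per group.

n = 230 per group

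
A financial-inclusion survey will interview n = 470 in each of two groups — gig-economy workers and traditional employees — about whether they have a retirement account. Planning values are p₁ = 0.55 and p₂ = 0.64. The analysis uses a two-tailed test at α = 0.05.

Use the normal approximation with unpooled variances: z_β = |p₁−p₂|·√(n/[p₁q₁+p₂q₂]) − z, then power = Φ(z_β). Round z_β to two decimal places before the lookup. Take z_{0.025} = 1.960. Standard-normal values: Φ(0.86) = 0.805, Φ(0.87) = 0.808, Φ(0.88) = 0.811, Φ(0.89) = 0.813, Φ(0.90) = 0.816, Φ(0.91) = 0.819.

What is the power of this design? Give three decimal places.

Power ≈ 0.805

z_β = |p₁−p₂|·√(n/[p₁q₁+p₂q₂]) − z_{α/2}
    = 0.09 · √(470/0.4779) − 1.960
    = 0.09 · 31.3603 − 1.960
    = 2.8224 − 1.960 = 0.8624 → 0.86
Power = Φ(0.86) = 0.805.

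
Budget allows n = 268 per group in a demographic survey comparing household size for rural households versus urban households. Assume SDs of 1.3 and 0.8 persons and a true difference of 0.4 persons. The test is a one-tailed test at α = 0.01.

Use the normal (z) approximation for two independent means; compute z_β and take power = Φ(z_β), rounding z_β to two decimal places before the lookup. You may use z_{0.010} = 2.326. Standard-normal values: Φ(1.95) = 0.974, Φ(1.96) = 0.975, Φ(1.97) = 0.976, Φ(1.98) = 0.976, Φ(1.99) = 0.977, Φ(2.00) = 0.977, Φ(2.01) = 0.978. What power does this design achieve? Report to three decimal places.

Power ≈ 0.975

z_β = δ·√(n/(σ₁²+σ₂²)) − z_α
    = 0.4 · √(268/2.33) − 2.326
    = 0.4 · 10.72481 − 2.326
    = 4.2899 − 2.326 = 1.9639 → 1.96
Power = Φ(1.96) = 0.975.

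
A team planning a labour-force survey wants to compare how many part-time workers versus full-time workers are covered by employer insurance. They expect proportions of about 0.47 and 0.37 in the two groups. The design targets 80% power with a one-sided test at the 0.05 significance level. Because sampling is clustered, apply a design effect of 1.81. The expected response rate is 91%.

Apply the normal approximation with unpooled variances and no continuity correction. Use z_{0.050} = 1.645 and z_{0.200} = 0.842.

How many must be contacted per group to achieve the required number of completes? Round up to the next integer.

n = (z_α + z_β)² · [p₁(1−p₁) + p₂(1−p₂)] / (p₁ − p₂)²
  = (1.645 + 0.842)² · (0.47·0.53 + 0.37·0.63) / (0.10)²
  = (2.487)² · (0.2491 + 0.2331) / 0.0100
  = 6.1852 · 0.4822 / 0.0100
  = 298.25
Design effect: 1.81 × 298.25 = 539.83.
Adjust for 91% response: 539.83 / 0.91 = 593.22.
Round up → n = 594 per group.

n = 594 per group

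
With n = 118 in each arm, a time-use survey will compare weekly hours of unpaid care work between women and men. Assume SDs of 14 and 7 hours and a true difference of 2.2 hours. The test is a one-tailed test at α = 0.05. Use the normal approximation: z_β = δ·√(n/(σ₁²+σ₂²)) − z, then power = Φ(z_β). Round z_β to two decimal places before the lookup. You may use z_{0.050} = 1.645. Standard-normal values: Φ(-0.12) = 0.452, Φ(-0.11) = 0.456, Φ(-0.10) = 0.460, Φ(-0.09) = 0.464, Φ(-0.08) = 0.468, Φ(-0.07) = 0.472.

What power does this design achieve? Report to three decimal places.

z_β = δ·√(n/(σ₁²+σ₂²)) − z_α
    = 2.2 · √(118/245) − 1.645
    = 2.2 · 0.69400 − 1.645
    = 1.5268 − 1.645 = -0.1182 → -0.12
Power = Φ(-0.12) = 0.452.

Power ≈ 0.452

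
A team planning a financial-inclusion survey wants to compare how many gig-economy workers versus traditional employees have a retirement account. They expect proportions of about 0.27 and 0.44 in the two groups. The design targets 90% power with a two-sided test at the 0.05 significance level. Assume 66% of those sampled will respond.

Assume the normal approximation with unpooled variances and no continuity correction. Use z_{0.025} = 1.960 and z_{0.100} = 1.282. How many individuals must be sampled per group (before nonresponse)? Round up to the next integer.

n = (z_{α/2} + z_β)² · [p₁(1−p₁) + p₂(1−p₂)] / (p₁ − p₂)²
  = (1.960 + 1.282)² · (0.27·0.73 + 0.44·0.56) / (-0.17)²
  = (3.242)² · (0.1971 + 0.2464) / 0.0289
  = 10.5106 · 0.4435 / 0.0289
  = 161.30
Adjust for 66% response: 161.30 / 0.66 = 244.39.
Round up → n = 245 per group.

n = 245 per group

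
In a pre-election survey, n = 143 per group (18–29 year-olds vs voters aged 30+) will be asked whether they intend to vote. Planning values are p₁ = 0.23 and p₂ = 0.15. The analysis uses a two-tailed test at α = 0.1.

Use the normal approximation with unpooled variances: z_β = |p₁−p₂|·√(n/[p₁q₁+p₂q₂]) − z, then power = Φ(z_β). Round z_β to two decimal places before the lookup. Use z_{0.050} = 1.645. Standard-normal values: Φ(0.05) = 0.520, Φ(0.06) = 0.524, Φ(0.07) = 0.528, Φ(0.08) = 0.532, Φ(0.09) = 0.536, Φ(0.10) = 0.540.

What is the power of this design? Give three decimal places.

z_β = |p₁−p₂|·√(n/[p₁q₁+p₂q₂]) − z_{α/2}
    = 0.08 · √(143/0.3046) − 1.645
    = 0.08 · 21.6672 − 1.645
    = 1.7334 − 1.645 = 0.0884 → 0.09
Power = Φ(0.09) = 0.536.

Power ≈ 0.536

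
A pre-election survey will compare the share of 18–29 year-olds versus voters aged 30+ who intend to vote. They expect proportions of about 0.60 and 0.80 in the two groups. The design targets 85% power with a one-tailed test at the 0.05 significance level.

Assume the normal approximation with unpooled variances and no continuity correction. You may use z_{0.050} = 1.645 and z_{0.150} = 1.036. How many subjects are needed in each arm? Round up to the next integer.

n = (z_α + z_β)² · [p₁(1−p₁) + p₂(1−p₂)] / (p₁ − p₂)²
  = (1.645 + 1.036)² · (0.60·0.40 + 0.80·0.20) / (-0.20)²
  = (2.681)² · (0.2400 + 0.1600) / 0.0400
  = 7.1878 · 0.4000 / 0.0400
  = 71.88
Round up → n = 72 per group.

n = 72 per group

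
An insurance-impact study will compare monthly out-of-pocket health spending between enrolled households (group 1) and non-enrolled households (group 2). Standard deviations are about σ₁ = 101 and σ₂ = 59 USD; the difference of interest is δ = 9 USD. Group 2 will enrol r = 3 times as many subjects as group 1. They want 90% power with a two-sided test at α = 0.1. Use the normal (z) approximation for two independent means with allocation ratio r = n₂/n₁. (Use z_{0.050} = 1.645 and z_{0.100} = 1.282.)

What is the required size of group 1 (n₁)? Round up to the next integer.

n₁ = 1202

n₁ = (z_{α/2} + z_β)² · (σ₁² + σ₂²/r) / δ²
   = (1.645 + 1.282)² · (101² + 59²/3) / 9²
   = 8.5673 · (10201 + 1160.3) / 81
   = 8.5673 · 11361.3 / 81
   = 1201.68
Round up → n₁ = 1202; n₂ = r·n₁ = 3 × 1202 = 3606.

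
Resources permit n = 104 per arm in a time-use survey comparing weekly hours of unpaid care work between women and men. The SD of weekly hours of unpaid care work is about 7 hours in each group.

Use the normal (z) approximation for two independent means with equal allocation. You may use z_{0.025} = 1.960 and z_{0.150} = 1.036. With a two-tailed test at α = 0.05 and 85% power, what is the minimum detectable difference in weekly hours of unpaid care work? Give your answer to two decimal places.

Minimum detectable difference ≈ 2.91 hours

δ = (z_{α/2} + z_β) · √((σ₁²+σ₂²)/n)
  = (1.960 + 1.036) · √(98/104)
  = 2.996 · √0.94231
  = 2.996 · 0.9707
  = 2.9083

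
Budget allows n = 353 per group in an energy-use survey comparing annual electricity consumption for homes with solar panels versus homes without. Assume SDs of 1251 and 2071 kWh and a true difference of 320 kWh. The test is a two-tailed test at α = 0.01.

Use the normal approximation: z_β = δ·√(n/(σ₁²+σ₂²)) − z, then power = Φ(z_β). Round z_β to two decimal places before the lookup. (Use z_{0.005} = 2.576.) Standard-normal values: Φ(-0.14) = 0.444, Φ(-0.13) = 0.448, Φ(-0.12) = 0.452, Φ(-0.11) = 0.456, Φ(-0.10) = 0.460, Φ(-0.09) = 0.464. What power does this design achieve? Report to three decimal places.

z_β = δ·√(n/(σ₁²+σ₂²)) − z_{α/2}
    = 320 · √(353/5854042) − 2.576
    = 320 · 0.00777 − 2.576
    = 2.4849 − 2.576 = -0.0911 → -0.09
Power = Φ(-0.09) = 0.464.

Power ≈ 0.464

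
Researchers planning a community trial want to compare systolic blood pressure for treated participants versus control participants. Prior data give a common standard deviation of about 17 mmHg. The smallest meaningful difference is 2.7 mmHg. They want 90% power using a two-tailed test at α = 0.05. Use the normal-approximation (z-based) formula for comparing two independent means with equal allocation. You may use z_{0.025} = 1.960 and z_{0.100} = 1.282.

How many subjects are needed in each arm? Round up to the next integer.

n = 834 per group

n = (z_{α/2} + z_β)² · (σ₁² + σ₂²) / δ²
  = (1.960 + 1.282)² · (2·17² = 578) / 2.7²
  = 10.5106 · 578 / 7.29
  = 833.35
Round up → n = 834 per group.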